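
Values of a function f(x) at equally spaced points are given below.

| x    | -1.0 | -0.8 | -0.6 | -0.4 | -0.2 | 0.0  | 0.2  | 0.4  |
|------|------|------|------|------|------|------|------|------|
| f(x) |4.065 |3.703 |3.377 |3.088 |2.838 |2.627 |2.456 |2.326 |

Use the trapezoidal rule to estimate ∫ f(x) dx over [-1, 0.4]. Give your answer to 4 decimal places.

4.2569

h = 0.2, n = 7.
(h/2)·[y₀ + 2y₁ + 2y₂ + 2y₃ + 2y₄ + 2y₅ + 2y₆ + y₇] = 0.1·(42.569) = 4.2569.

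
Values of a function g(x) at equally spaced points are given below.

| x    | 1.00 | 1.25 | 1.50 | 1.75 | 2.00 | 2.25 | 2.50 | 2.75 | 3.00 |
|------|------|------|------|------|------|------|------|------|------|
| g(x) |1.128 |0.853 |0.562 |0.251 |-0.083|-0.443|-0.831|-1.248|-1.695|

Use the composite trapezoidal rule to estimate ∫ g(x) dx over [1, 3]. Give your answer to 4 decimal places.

-0.3056

h = 0.25, n = 8.
(h/2)·[y₀ + 2y₁ + 2y₂ + 2y₃ + 2y₄ + 2y₅ + 2y₆ + 2y₇ + y₈] = 0.125·(-2.445) = -0.3056.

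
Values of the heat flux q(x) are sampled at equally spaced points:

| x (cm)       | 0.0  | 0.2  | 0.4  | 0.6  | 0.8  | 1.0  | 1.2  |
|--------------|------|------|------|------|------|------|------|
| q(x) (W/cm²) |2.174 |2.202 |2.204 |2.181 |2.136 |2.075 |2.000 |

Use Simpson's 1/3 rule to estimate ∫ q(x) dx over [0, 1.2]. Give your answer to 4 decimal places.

h = 0.2, n = 6.
(h/3)·[y₀ + 4y₁ + 2y₂ + 4y₃ + 2y₄ + 4y₅ + y₆] = 0.066667·(38.686) = 2.5791.

2.5791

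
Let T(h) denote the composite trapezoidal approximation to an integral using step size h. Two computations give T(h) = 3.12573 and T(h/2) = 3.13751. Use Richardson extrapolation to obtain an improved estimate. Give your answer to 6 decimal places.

3.141437

R = (4·T(h/2) − T(h)) / 3 = (4·3.13751 − 3.12573)/3 = (9.42431)/3 = 3.141437.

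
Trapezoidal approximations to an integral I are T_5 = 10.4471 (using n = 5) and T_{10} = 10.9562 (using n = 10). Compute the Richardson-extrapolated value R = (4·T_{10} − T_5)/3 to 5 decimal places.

11.12590

R = (4·T_{10} − T_5) / 3 = (4·10.9562 − 10.4471)/3 = (33.3777)/3 = 11.12590.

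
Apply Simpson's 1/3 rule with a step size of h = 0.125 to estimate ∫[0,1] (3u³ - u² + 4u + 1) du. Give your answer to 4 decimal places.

3.4167

h = (1 − 0)/8 = 0.125.
Nodes u₀,…,u₈ = 0, 0.125, 0.25, 0.375, 0.5, 0.625, 0.75, 0.875, 1.
f(u) = 3u³ - u² + 4u + 1: f₀=1, f₁=1.490234375, f₂=1.984375, f₃=2.517578125, f₄=3.125, f₅=3.841796875, f₆=4.703125, f₇=5.744140625, f₈=7.
(h/3)·[f₀ + 4f₁ + 2f₂ + 4f₃ + 2f₄ + 4f₅ + 2f₆ + 4f₇ + f₈] = 0.041667·(82) = 3.4167.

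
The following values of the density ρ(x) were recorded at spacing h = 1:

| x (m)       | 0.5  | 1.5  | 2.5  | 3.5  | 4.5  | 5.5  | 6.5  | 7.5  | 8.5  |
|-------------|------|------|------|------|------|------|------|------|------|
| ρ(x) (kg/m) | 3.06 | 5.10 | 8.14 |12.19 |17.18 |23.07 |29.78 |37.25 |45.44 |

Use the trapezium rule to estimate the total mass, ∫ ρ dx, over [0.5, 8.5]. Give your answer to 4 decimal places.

h = 1, n = 8.
(h/2)·[y₀ + 2y₁ + 2y₂ + 2y₃ + 2y₄ + 2y₅ + 2y₆ + 2y₇ + y₈] = 0.5·(313.92) = 156.9600.

156.9600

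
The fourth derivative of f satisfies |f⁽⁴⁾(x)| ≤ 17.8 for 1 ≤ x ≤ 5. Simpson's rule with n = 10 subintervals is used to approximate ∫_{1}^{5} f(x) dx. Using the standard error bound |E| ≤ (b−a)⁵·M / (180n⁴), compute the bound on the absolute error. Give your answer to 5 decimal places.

0.01013

|E| ≤ (4)⁵·17.8 / (180·10⁴) = 18227.2/1800000 = 0.01013.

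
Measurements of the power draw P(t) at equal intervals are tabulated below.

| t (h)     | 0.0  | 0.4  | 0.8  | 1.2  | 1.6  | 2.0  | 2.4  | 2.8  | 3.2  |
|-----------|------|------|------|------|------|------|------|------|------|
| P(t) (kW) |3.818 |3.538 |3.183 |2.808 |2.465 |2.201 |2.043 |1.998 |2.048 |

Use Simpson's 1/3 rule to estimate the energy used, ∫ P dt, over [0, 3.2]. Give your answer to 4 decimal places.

8.4571

h = 0.4, n = 8.
(h/3)·[y₀ + 4y₁ + 2y₂ + 4y₃ + 2y₄ + 4y₅ + 2y₆ + 4y₇ + y₈] = 0.133333·(63.428) = 8.4571.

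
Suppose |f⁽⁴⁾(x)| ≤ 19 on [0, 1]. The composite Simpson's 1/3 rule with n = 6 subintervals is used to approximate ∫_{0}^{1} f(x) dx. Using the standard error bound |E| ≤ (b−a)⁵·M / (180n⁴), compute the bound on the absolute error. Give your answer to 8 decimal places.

0.00008145

|E| ≤ (1)⁵·19 / (180·6⁴) = 19/233280 = 0.00008145.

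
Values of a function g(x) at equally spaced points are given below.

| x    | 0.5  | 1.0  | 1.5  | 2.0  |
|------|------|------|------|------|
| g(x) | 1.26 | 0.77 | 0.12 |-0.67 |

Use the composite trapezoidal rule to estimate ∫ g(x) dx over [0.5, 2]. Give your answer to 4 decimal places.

h = 0.5, n = 3.
(h/2)·[y₀ + 2y₁ + 2y₂ + y₃] = 0.25·(2.37) = 0.5925.

0.5925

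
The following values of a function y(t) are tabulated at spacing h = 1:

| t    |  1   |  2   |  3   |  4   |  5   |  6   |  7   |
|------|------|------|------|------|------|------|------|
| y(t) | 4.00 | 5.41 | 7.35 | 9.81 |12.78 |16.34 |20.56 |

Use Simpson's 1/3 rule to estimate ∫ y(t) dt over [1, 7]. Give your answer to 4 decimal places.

h = 1, n = 6.
(h/3)·[y₀ + 4y₁ + 2y₂ + 4y₃ + 2y₄ + 4y₅ + y₆] = 0.333333·(191.06) = 63.6867.

63.6867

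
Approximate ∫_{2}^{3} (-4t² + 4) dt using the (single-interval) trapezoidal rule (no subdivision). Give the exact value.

T = (b−a)/2 · [f(2) + f(3)] = 0.5·[(-12) + (-32)] = -22.

-22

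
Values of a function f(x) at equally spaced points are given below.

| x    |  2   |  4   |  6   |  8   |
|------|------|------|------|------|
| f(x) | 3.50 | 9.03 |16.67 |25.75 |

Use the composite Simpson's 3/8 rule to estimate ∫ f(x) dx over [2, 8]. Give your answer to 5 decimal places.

h = 2, n = 3.
(3h/8)·[y₀ + 3y₁ + 3y₂ + y₃] = 0.75·(106.35) = 79.76250.

79.76250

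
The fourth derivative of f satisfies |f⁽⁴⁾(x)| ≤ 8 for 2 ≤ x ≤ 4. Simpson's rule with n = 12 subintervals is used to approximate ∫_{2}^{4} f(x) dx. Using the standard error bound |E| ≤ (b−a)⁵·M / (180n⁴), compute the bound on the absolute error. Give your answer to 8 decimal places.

0.00006859

|E| ≤ (2)⁵·8 / (180·12⁴) = 256/3732480 = 0.00006859.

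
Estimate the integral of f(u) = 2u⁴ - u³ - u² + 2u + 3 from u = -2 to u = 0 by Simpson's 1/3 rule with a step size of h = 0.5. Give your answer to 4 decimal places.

h = (0 − (-2))/4 = 0.5.
Nodes u₀,…,u₄ = -2, -1.5, -1, -0.5, 0.
f(u) = 2u⁴ - u³ - u² + 2u + 3: f₀=35, f₁=11.25, f₂=3, f₃=2, f₄=3.
(h/3)·[f₀ + 4f₁ + 2f₂ + 4f₃ + f₄] = 0.166667·(97) = 16.1667.

16.1667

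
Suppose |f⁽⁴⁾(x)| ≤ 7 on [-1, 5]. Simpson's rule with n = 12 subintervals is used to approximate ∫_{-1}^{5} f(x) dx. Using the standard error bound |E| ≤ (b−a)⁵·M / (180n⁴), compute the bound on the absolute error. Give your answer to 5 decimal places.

|E| ≤ (6)⁵·7 / (180·12⁴) = 54432/3732480 = 0.01458.

0.01458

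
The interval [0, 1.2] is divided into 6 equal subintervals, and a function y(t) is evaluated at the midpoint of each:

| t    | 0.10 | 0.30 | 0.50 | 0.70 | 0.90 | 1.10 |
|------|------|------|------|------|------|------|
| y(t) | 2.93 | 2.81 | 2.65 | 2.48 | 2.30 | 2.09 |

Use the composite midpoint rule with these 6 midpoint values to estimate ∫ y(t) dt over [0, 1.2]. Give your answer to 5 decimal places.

h = 0.2, n = 6.
h·[y(m₁) + y(m₂) + y(m₃) + y(m₄) + y(m₅) + y(m₆)] = 0.2·(15.26) = 3.05200.

3.05200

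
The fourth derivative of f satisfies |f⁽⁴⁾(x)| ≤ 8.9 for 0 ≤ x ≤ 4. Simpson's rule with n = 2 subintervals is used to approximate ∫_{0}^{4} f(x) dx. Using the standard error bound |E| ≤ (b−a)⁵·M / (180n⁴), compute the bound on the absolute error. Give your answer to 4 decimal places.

|E| ≤ (4)⁵·8.9 / (180·2⁴) = 9113.6/2880 = 3.1644.

3.1644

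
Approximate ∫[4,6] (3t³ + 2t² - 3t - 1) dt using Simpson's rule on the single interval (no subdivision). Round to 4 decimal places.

S = (b−a)/6 · [f(4) + 4f(5) + f(6)] = 0.333333·[211 + 4·409 + 701] = 849.3333.

849.3333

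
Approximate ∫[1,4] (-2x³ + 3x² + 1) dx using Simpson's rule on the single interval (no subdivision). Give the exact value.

-61.5

S = (b−a)/6 · [f(1) + 4f(2.5) + f(4)] = 0.5·[2 + 4·(-11.5) + (-79)] = -61.5.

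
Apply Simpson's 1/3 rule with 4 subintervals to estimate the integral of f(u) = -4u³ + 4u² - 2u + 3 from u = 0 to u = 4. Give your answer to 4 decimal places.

h = (4 − 0)/4 = 1.
Nodes u₀,…,u₄ = 0, 1, 2, 3, 4.
f(u) = -4u³ + 4u² - 2u + 3: f₀=3, f₁=1, f₂=-17, f₃=-75, f₄=-197.
(h/3)·[f₀ + 4f₁ + 2f₂ + 4f₃ + f₄] = 0.333333·(-524) = -174.6667.

-174.6667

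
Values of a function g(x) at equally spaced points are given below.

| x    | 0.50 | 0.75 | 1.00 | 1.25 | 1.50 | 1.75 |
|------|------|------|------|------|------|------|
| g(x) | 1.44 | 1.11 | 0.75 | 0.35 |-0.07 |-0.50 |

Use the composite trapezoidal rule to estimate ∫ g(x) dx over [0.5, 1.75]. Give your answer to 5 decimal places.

h = 0.25, n = 5.
(h/2)·[y₀ + 2y₁ + 2y₂ + 2y₃ + 2y₄ + y₅] = 0.125·(5.22) = 0.65250.

0.65250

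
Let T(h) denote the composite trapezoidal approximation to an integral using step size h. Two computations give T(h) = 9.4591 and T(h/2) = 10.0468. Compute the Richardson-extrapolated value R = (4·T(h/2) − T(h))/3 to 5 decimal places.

R = (4·T(h/2) − T(h)) / 3 = (4·10.0468 − 9.4591)/3 = (30.7281)/3 = 10.24270.

10.24270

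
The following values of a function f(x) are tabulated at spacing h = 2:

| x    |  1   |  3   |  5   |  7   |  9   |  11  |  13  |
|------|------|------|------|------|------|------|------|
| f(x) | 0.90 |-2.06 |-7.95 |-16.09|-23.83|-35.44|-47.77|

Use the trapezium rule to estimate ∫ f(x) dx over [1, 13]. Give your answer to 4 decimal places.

-217.6100

h = 2, n = 6.
(h/2)·[y₀ + 2y₁ + 2y₂ + 2y₃ + 2y₄ + 2y₅ + y₆] = 1·(-217.61) = -217.6100.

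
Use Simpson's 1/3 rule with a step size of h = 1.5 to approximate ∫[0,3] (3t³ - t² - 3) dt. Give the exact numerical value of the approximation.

h = (3 − 0)/2 = 1.5.
Nodes t₀,…,t₂ = 0, 1.5, 3.
f(t) = 3t³ - t² - 3: f₀=-3, f₁=4.875, f₂=69.
(h/3)·[f₀ + 4f₁ + f₂] = 0.5·(85.5) = 42.75.

42.75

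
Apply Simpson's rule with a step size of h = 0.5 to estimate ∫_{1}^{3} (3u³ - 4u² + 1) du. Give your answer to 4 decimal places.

27.3333

h = (3 − 1)/4 = 0.5.
Nodes u₀,…,u₄ = 1, 1.5, 2, 2.5, 3.
f(u) = 3u³ - 4u² + 1: f₀=0, f₁=2.125, f₂=9, f₃=22.875, f₄=46.
(h/3)·[f₀ + 4f₁ + 2f₂ + 4f₃ + f₄] = 0.166667·(164) = 27.3333.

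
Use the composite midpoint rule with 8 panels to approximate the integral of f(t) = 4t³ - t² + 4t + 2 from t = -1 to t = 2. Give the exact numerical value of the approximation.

23.82421875

h = (2 − (-1))/8 = 0.375.
Midpoints m₁,…,m₈ = -0.8125, -0.4375, -0.0625, 0.3125, 0.6875, 1.0625, 1.4375, 1.8125.
f(m₁)=-4.0556640625, f(m₂)=-0.2763671875, f(m₃)=1.7451171875, f(m₄)=3.2744140625, f(m₅)=5.5771484375, f(m₆)=9.9189453125, f(m₇)=17.5654296875, f(m₈)=29.7822265625.
h·[f(m₁) + f(m₂) + f(m₃) + f(m₄) + f(m₅) + f(m₆) + f(m₇) + f(m₈)] = 0.375·(63.53125) = 23.82421875.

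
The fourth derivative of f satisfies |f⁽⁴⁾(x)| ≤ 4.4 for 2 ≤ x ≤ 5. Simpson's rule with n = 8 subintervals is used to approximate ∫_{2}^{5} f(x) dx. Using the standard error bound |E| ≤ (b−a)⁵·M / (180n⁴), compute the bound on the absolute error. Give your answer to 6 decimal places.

0.001450

|E| ≤ (3)⁵·4.4 / (180·8⁴) = 1069.2/737280 = 0.001450.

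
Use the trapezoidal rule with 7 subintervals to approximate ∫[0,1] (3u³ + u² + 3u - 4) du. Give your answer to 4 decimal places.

h = (1 − 0)/7 = 0.142857.
Nodes u₀,…,u₇ = 0, 0.142857, 0.285714, 0.428571, 0.571429, 0.714286, 0.857143, 1.
f(u) = 3u³ + u² + 3u - 4: f₀=-4, f₁=-3.542274, f₂=-2.991254, f₃=-2.294461, f₄=-1.399417, f₅=-0.253644, f₆=1.195335, f₇=3.
(h/2)·[f₀ + 2f₁ + 2f₂ + 2f₃ + 2f₄ + 2f₅ + 2f₆ + f₇] = 0.071429·(-19.571429) = -1.3980.

-1.3980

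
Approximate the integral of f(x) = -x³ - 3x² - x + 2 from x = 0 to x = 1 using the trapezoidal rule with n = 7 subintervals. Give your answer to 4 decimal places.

0.2347

h = (1 − 0)/7 = 0.142857.
Nodes x₀,…,x₇ = 0, 0.142857, 0.285714, 0.428571, 0.571429, 0.714286, 0.857143, 1.
f(x) = -x³ - 3x² - x + 2: f₀=2, f₁=1.793003, f₂=1.446064, f₃=0.941691, f₄=0.262391, f₅=-0.609329, f₆=-1.690962, f₇=-3.
(h/2)·[f₀ + 2f₁ + 2f₂ + 2f₃ + 2f₄ + 2f₅ + 2f₆ + f₇] = 0.071429·(3.285714) = 0.2347.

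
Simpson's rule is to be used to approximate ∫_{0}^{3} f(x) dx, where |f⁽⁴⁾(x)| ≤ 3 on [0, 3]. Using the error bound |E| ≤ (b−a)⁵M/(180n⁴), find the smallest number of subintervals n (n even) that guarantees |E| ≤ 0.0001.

Need 729/(180n⁴) ≤ 0.0001.
n⁴ ≥ 729/(180·0.0001) = 40500 ⇒ n ≥ 14.1861, so the smallest even n is 16. (n must be even for Simpson's rule.)

16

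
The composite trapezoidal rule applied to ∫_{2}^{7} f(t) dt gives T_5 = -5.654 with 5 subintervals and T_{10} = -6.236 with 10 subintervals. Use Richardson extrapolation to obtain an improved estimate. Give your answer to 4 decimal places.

R = (4·T_{10} − T_5) / 3 = (4·(-6.236) − (-5.654))/3 = (-19.290)/3 = -6.4300.

-6.4300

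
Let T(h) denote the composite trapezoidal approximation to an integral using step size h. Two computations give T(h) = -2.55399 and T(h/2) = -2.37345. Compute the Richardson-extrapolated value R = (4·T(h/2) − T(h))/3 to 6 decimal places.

-2.313270

R = (4·T(h/2) − T(h)) / 3 = (4·(-2.37345) − (-2.55399))/3 = (-6.93981)/3 = -2.313270.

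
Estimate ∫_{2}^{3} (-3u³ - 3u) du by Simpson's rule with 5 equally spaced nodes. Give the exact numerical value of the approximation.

h = (3 − 2)/4 = 0.25.
Nodes u₀,…,u₄ = 2, 2.25, 2.5, 2.75, 3.
f(u) = -3u³ - 3u: f₀=-30, f₁=-40.921875, f₂=-54.375, f₃=-70.640625, f₄=-90.
(h/3)·[f₀ + 4f₁ + 2f₂ + 4f₃ + f₄] = 0.083333·(-675) = -56.25.

-56.25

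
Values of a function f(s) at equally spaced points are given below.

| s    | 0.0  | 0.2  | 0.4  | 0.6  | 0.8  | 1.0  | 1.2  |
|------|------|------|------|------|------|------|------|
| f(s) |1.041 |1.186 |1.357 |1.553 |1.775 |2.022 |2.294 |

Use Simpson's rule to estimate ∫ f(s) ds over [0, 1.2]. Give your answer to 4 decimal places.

1.9095

h = 0.2, n = 6.
(h/3)·[y₀ + 4y₁ + 2y₂ + 4y₃ + 2y₄ + 4y₅ + y₆] = 0.066667·(28.643) = 1.9095.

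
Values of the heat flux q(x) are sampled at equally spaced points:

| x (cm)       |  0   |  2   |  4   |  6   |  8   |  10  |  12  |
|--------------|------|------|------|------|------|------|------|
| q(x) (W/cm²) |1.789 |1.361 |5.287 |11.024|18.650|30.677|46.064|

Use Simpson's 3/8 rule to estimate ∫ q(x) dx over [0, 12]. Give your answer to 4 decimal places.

h = 2, n = 6.
(3h/8)·[y₀ + 3y₁ + 3y₂ + 2y₃ + 3y₄ + 3y₅ + y₆] = 0.75·(237.826) = 178.3695.

178.3695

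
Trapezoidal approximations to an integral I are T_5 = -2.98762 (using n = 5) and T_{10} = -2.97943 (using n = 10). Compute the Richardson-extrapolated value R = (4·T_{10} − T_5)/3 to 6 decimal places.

R = (4·T_{10} − T_5) / 3 = (4·(-2.97943) − (-2.98762))/3 = (-8.93010)/3 = -2.976700.

-2.976700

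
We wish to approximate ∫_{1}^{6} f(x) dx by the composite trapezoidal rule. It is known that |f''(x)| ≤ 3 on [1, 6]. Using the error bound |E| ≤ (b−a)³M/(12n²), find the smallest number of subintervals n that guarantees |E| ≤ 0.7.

7

Need 375/(12n²) ≤ 0.7.
n² ≥ 375/(12·0.7) = 44.6429 ⇒ n ≥ 6.6815, so the smallest n is 7.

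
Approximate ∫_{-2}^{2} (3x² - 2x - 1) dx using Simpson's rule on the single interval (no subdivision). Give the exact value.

S = (b−a)/6 · [f(-2) + 4f(0) + f(2)] = 0.666667·[15 + 4·(-1) + 7] = 12.

12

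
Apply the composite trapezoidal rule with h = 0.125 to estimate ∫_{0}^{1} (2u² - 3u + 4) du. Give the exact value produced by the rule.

3.171875

h = (1 − 0)/8 = 0.125.
Nodes u₀,…,u₈ = 0, 0.125, 0.25, 0.375, 0.5, 0.625, 0.75, 0.875, 1.
f(u) = 2u² - 3u + 4: f₀=4, f₁=3.65625, f₂=3.375, f₃=3.15625, f₄=3, f₅=2.90625, f₆=2.875, f₇=2.90625, f₈=3.
(h/2)·[f₀ + 2f₁ + 2f₂ + 2f₃ + 2f₄ + 2f₅ + 2f₆ + 2f₇ + f₈] = 0.0625·(50.75) = 3.171875.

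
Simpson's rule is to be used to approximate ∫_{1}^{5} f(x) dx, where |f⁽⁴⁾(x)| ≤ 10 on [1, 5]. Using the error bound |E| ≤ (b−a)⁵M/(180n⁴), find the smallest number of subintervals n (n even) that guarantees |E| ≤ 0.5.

4

Need 10240/(180n⁴) ≤ 0.5.
n⁴ ≥ 10240/(180·0.5) = 113.778 ⇒ n ≥ 3.2660, so the smallest even n is 4. (n must be even for Simpson's rule.)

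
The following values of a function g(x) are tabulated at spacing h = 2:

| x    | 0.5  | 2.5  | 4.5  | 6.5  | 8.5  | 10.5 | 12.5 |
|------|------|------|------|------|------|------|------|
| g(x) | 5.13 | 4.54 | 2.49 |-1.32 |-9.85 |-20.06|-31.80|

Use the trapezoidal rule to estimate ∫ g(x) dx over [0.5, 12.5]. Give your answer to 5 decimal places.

-75.07000

h = 2, n = 6.
(h/2)·[y₀ + 2y₁ + 2y₂ + 2y₃ + 2y₄ + 2y₅ + y₆] = 1·(-75.07) = -75.07000.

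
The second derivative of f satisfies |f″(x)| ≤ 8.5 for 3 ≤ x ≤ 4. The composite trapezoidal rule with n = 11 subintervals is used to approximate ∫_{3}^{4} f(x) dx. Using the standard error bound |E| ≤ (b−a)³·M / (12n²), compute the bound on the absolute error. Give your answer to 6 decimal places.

0.005854

|E| ≤ (1)³·8.5 / (12·11²) = 8.5/1452 = 0.005854.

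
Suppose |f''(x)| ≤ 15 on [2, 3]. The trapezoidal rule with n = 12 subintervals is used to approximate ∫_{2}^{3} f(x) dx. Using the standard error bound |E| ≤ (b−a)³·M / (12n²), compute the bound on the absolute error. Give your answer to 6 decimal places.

0.008681

|E| ≤ (1)³·15 / (12·12²) = 15/1728 = 0.008681.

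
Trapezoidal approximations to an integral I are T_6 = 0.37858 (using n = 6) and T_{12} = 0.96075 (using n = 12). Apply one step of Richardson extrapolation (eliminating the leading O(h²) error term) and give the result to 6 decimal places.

R = (4·T_{12} − T_6) / 3 = (4·0.96075 − 0.37858)/3 = (3.46442)/3 = 1.154807.

1.154807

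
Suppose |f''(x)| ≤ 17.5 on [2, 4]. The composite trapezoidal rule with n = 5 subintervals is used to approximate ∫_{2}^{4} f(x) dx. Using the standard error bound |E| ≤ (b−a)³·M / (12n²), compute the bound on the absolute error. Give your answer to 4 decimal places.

|E| ≤ (2)³·17.5 / (12·5²) = 140/300 = 0.4667.

0.4667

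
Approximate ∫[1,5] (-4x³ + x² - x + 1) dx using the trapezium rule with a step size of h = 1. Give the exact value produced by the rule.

h = (5 − 1)/4 = 1.
Nodes x₀,…,x₄ = 1, 2, 3, 4, 5.
f(x) = -4x³ + x² - x + 1: f₀=-3, f₁=-29, f₂=-101, f₃=-243, f₄=-479.
(h/2)·[f₀ + 2f₁ + 2f₂ + 2f₃ + f₄] = 0.5·(-1228) = -614.

-614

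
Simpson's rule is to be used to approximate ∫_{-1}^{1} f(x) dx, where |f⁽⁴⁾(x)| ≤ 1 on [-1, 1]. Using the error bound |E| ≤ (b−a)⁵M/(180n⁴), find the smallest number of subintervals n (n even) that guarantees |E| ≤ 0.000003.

Need 32/(180n⁴) ≤ 0.000003.
n⁴ ≥ 32/(180·0.000003) = 59259.3 ⇒ n ≥ 15.6023, so the smallest even n is 16. (n must be even for Simpson's rule.)

16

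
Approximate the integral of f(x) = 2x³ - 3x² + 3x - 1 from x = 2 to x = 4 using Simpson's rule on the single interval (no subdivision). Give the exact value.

S = (b−a)/6 · [f(2) + 4f(3) + f(4)] = 0.333333·[9 + 4·35 + 91] = 80.

80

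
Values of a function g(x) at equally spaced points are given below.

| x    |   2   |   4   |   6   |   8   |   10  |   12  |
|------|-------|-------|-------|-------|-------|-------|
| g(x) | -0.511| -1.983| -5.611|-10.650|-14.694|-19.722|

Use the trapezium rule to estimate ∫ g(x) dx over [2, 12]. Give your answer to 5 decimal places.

h = 2, n = 5.
(h/2)·[y₀ + 2y₁ + 2y₂ + 2y₃ + 2y₄ + y₅] = 1·(-86.109) = -86.10900.

-86.10900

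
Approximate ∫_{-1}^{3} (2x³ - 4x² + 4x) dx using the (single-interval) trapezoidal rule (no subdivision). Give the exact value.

40

T = (b−a)/2 · [f(-1) + f(3)] = 2·[(-10) + 30] = 40.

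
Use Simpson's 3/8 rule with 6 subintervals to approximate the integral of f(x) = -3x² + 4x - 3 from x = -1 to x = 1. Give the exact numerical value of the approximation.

-8

h = (1 − (-1))/6 = 0.333333.
Nodes x₀,…,x₆ = -1, -0.666667, -0.333333, 0, 0.333333, 0.666667, 1.
f(x) = -3x² + 4x - 3: f₀=-10, f₁=-7, f₂=-4.666667, f₃=-3, f₄=-2, f₅=-1.666667, f₆=-2.
(3h/8)·[f₀ + 3f₁ + 3f₂ + 2f₃ + 3f₄ + 3f₅ + f₆] = 0.125·(-64) = -8.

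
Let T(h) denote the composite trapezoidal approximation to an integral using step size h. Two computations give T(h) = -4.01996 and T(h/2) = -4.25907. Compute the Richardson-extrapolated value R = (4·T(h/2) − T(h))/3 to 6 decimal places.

R = (4·T(h/2) − T(h)) / 3 = (4·(-4.25907) − (-4.01996))/3 = (-13.01632)/3 = -4.338773.

-4.338773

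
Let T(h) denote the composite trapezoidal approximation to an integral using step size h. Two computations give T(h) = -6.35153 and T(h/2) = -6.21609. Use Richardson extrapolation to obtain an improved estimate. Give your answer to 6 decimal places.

R = (4·T(h/2) − T(h)) / 3 = (4·(-6.21609) − (-6.35153))/3 = (-18.51283)/3 = -6.170943.

-6.170943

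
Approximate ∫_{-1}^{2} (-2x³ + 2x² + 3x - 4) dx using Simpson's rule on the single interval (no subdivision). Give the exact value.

-9

S = (b−a)/6 · [f(-1) + 4f(0.5) + f(2)] = 0.5·[(-3) + 4·(-2.25) + (-6)] = -9.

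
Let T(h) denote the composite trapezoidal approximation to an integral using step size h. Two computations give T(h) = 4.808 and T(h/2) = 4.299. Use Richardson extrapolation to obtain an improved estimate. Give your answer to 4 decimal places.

R = (4·T(h/2) − T(h)) / 3 = (4·4.299 − 4.808)/3 = (12.388)/3 = 4.1293.

4.1293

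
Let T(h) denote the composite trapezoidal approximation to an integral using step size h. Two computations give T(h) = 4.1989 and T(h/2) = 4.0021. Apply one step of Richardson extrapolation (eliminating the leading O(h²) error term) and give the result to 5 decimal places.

3.93650

R = (4·T(h/2) − T(h)) / 3 = (4·4.0021 − 4.1989)/3 = (11.8095)/3 = 3.93650.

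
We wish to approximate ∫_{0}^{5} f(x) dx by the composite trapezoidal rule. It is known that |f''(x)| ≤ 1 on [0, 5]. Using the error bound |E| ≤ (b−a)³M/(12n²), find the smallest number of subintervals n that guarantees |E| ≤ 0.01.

33

Need 125/(12n²) ≤ 0.01.
n² ≥ 125/(12·0.01) = 1041.67 ⇒ n ≥ 32.2749, so the smallest n is 33.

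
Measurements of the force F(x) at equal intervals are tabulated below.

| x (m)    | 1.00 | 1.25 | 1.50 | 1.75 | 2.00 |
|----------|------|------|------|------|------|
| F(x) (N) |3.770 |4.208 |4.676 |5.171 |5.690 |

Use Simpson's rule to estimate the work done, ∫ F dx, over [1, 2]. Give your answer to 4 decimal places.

4.6940

h = 0.25, n = 4.
(h/3)·[y₀ + 4y₁ + 2y₂ + 4y₃ + y₄] = 0.083333·(56.328) = 4.6940.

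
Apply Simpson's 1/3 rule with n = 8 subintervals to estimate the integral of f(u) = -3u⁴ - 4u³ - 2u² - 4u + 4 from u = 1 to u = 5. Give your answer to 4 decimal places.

-2613.1667

h = (5 − 1)/8 = 0.5.
Nodes u₀,…,u₈ = 1, 1.5, 2, 2.5, 3, 3.5, 4, 4.5, 5.
f(u) = -3u⁴ - 4u³ - 2u² - 4u + 4: f₀=-9, f₁=-35.1875, f₂=-92, f₃=-198.1875, f₄=-377, f₅=-656.1875, f₆=-1068, f₇=-1649.1875, f₈=-2441.
(h/3)·[f₀ + 4f₁ + 2f₂ + 4f₃ + 2f₄ + 4f₅ + 2f₆ + 4f₇ + f₈] = 0.166667·(-15679) = -2613.1667.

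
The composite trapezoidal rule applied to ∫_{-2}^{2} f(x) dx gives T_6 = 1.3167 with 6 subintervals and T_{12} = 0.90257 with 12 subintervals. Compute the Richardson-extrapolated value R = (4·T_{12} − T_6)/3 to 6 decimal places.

R = (4·T_{12} − T_6) / 3 = (4·0.90257 − 1.3167)/3 = (2.29358)/3 = 0.764527.

0.764527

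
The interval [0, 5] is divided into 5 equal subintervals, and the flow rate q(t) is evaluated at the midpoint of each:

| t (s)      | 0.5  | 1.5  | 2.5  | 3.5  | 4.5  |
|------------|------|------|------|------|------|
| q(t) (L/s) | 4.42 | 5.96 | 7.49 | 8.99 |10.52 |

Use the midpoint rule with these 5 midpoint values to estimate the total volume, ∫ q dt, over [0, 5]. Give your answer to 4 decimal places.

h = 1, n = 5.
h·[y(m₁) + y(m₂) + y(m₃) + y(m₄) + y(m₅)] = 1·(37.38) = 37.3800.

37.3800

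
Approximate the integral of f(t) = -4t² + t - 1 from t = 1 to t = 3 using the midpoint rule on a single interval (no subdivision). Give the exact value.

-30

M = (b−a)·f(2) = 2·(-15) = -30.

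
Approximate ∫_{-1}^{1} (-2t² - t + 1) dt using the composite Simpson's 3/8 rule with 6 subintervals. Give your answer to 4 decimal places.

0.6667

h = (1 − (-1))/6 = 0.333333.
Nodes t₀,…,t₆ = -1, -0.666667, -0.333333, 0, 0.333333, 0.666667, 1.
f(t) = -2t² - t + 1: f₀=0, f₁=0.777778, f₂=1.111111, f₃=1, f₄=0.444444, f₅=-0.555556, f₆=-2.
(3h/8)·[f₀ + 3f₁ + 3f₂ + 2f₃ + 3f₄ + 3f₅ + f₆] = 0.125·(5.333333) = 0.6667.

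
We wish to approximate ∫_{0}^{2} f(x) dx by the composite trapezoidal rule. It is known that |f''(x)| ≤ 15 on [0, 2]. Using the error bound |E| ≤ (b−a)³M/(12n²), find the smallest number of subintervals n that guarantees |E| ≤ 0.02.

Need 120/(12n²) ≤ 0.02.
n² ≥ 120/(12·0.02) = 500 ⇒ n ≥ 22.3607, so the smallest n is 23.

23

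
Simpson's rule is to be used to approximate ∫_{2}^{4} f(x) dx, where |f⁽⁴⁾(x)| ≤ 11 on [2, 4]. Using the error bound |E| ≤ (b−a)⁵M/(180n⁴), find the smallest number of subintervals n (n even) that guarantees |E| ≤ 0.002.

6

Need 352/(180n⁴) ≤ 0.002.
n⁴ ≥ 352/(180·0.002) = 977.778 ⇒ n ≥ 5.5919, so the smallest even n is 6. (n must be even for Simpson's rule.)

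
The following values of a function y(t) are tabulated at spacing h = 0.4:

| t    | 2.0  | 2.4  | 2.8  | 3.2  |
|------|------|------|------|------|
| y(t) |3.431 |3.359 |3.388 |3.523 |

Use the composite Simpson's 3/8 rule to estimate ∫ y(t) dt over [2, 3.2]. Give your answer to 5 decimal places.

4.07925

h = 0.4, n = 3.
(3h/8)·[y₀ + 3y₁ + 3y₂ + y₃] = 0.15·(27.195) = 4.07925.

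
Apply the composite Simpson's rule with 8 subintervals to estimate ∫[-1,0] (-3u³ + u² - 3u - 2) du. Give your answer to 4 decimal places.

h = (0 − (-1))/8 = 0.125.
Nodes u₀,…,u₈ = -1, -0.875, -0.75, -0.625, -0.5, -0.375, -0.25, -0.125, 0.
f(u) = -3u³ + u² - 3u - 2: f₀=5, f₁=3.400390625, f₂=2.078125, f₃=0.998046875, f₄=0.125, f₅=-0.576171875, f₆=-1.140625, f₇=-1.603515625, f₈=-2.
(h/3)·[f₀ + 4f₁ + 2f₂ + 4f₃ + 2f₄ + 4f₅ + 2f₆ + 4f₇ + f₈] = 0.041667·(14) = 0.5833.

0.5833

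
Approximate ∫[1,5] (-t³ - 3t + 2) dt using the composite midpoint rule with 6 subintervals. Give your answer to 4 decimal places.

-182.6667

h = (5 − 1)/6 = 0.666667.
Midpoints m₁,…,m₆ = 1.333333, 2, 2.666667, 3.333333, 4, 4.666667.
f(m₁)=-4.370370, f(m₂)=-12, f(m₃)=-24.962963, f(m₄)=-45.037037, f(m₅)=-74, f(m₆)=-113.629630.
h·[f(m₁) + f(m₂) + f(m₃) + f(m₄) + f(m₅) + f(m₆)] = 0.666667·(-274) = -182.6667.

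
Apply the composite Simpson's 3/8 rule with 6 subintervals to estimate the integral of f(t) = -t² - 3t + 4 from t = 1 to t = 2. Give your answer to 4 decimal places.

h = (2 − 1)/6 = 0.166667.
Nodes t₀,…,t₆ = 1, 1.166667, 1.333333, 1.5, 1.666667, 1.833333, 2.
f(t) = -t² - 3t + 4: f₀=0, f₁=-0.861111, f₂=-1.777778, f₃=-2.75, f₄=-3.777778, f₅=-4.861111, f₆=-6.
(3h/8)·[f₀ + 3f₁ + 3f₂ + 2f₃ + 3f₄ + 3f₅ + f₆] = 0.0625·(-45.333333) = -2.8333.

-2.8333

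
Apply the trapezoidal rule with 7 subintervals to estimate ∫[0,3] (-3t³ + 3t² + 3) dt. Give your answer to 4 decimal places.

-25.7143

h = (3 − 0)/7 = 0.428571.
Nodes t₀,…,t₇ = 0, 0.428571, 0.857143, 1.285714, 1.714286, 2.142857, 2.571429, 3.
f(t) = -3t³ + 3t² + 3: f₀=3, f₁=3.314869, f₂=3.314869, f₃=1.583090, f₄=-3.297376, f₅=-12.743440, f₆=-28.172012, f₇=-51.
(h/2)·[f₀ + 2f₁ + 2f₂ + 2f₃ + 2f₄ + 2f₅ + 2f₆ + f₇] = 0.214286·(-120) = -25.7143.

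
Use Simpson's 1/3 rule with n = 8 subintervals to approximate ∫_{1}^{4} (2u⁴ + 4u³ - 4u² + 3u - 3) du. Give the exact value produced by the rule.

h = (4 − 1)/8 = 0.375.
Nodes u₀,…,u₈ = 1, 1.375, 1.75, 2.125, 2.5, 2.875, 3.25, 3.625, 4.
f(u) = 2u⁴ + 4u³ - 4u² + 3u - 3: f₀=2, f₁=11.10986328125, f₂=30.1953125, f₃=64.47705078125, f₄=120.125, f₅=204.25830078125, f₆=324.9453125, f₇=491.20361328125, f₈=713.
(h/3)·[f₀ + 4f₁ + 2f₂ + 4f₃ + 2f₄ + 4f₅ + 2f₆ + 4f₇ + f₈] = 0.125·(4749.7265625) = 593.7158203125.

593.7158203125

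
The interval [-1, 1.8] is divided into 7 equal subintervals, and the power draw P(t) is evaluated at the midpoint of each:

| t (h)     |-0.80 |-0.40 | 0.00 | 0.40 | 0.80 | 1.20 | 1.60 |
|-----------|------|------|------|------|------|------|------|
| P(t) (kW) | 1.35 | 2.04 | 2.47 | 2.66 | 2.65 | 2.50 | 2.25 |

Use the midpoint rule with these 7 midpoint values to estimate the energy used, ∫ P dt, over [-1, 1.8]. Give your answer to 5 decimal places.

6.36800

h = 0.4, n = 7.
h·[y(m₁) + y(m₂) + y(m₃) + y(m₄) + y(m₅) + y(m₆) + y(m₇)] = 0.4·(15.92) = 6.36800.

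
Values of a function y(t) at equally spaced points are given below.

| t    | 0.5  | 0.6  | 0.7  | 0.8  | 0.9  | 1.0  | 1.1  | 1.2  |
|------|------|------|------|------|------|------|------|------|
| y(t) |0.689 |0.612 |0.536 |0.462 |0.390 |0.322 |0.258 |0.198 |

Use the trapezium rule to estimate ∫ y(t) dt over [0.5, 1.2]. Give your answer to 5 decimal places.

0.30235

h = 0.1, n = 7.
(h/2)·[y₀ + 2y₁ + 2y₂ + 2y₃ + 2y₄ + 2y₅ + 2y₆ + y₇] = 0.05·(6.047) = 0.30235.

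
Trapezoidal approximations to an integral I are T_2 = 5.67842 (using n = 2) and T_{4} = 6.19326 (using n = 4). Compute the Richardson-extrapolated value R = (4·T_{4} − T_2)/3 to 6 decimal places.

6.364873

R = (4·T_{4} − T_2) / 3 = (4·6.19326 − 5.67842)/3 = (19.09462)/3 = 6.364873.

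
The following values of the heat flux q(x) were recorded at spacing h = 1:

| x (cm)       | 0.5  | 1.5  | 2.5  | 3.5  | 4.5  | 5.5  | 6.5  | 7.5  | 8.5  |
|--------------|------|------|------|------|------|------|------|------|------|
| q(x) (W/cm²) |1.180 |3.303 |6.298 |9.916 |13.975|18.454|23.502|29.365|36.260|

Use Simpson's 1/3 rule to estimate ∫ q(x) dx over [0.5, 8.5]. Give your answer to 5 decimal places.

h = 1, n = 8.
(h/3)·[y₀ + 4y₁ + 2y₂ + 4y₃ + 2y₄ + 4y₅ + 2y₆ + 4y₇ + y₈] = 0.333333·(369.142) = 123.04733.

123.04733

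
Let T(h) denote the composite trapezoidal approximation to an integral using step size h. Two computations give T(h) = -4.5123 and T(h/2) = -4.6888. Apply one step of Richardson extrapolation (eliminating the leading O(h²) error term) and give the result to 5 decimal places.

R = (4·T(h/2) − T(h)) / 3 = (4·(-4.6888) − (-4.5123))/3 = (-14.2429)/3 = -4.74763.

-4.74763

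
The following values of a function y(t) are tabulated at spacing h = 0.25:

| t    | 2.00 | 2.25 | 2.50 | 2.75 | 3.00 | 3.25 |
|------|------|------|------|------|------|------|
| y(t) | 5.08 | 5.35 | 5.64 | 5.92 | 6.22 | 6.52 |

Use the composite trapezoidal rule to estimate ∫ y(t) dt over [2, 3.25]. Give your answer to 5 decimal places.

h = 0.25, n = 5.
(h/2)·[y₀ + 2y₁ + 2y₂ + 2y₃ + 2y₄ + y₅] = 0.125·(57.86) = 7.23250.

7.23250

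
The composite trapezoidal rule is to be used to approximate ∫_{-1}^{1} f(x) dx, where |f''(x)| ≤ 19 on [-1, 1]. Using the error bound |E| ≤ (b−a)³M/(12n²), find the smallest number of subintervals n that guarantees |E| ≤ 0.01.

Need 152/(12n²) ≤ 0.01.
n² ≥ 152/(12·0.01) = 1266.67 ⇒ n ≥ 35.5903, so the smallest n is 36.

36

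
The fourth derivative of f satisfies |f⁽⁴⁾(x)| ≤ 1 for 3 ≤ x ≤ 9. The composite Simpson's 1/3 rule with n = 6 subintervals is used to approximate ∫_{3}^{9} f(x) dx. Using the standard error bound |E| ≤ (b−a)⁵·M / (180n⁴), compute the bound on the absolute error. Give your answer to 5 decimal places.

0.03333

|E| ≤ (6)⁵·1 / (180·6⁴) = 7776/233280 = 0.03333.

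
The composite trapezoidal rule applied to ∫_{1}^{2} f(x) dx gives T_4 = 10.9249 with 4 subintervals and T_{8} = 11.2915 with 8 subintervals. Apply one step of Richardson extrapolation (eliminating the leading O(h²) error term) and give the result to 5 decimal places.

11.41370

R = (4·T_{8} − T_4) / 3 = (4·11.2915 − 10.9249)/3 = (34.2411)/3 = 11.41370.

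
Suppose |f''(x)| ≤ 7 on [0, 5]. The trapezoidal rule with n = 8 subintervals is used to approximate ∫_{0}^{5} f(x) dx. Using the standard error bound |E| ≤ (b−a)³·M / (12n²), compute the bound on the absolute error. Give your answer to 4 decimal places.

1.1393

|E| ≤ (5)³·7 / (12·8²) = 875/768 = 1.1393.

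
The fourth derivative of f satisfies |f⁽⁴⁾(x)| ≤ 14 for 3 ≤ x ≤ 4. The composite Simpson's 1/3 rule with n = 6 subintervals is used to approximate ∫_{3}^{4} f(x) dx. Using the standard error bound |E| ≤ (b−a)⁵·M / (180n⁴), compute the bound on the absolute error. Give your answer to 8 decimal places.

0.00006001

|E| ≤ (1)⁵·14 / (180·6⁴) = 14/233280 = 0.00006001.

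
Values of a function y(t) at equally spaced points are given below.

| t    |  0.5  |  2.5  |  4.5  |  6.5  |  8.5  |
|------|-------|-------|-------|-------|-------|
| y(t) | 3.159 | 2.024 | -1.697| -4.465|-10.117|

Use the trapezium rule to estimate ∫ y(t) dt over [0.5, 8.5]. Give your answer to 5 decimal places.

h = 2, n = 4.
(h/2)·[y₀ + 2y₁ + 2y₂ + 2y₃ + y₄] = 1·(-15.234) = -15.23400.

-15.23400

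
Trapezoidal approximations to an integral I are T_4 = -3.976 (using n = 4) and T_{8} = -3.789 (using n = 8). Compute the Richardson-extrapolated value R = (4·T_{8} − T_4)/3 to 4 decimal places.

-3.7267

R = (4·T_{8} − T_4) / 3 = (4·(-3.789) − (-3.976))/3 = (-11.180)/3 = -3.7267.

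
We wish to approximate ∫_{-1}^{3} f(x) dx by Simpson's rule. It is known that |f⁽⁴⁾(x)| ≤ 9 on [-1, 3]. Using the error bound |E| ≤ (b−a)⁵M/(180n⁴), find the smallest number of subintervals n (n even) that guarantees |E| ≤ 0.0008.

16

Need 9216/(180n⁴) ≤ 0.0008.
n⁴ ≥ 9216/(180·0.0008) = 64000 ⇒ n ≥ 15.9054, so the smallest even n is 16. (n must be even for Simpson's rule.)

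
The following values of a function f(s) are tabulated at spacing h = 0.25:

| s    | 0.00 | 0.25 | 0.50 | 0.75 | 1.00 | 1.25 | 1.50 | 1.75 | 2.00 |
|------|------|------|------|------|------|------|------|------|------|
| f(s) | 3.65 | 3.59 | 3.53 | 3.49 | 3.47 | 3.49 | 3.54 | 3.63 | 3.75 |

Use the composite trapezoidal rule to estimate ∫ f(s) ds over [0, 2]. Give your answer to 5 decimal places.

h = 0.25, n = 8.
(h/2)·[y₀ + 2y₁ + 2y₂ + 2y₃ + 2y₄ + 2y₅ + 2y₆ + 2y₇ + y₈] = 0.125·(56.88) = 7.11000.

7.11000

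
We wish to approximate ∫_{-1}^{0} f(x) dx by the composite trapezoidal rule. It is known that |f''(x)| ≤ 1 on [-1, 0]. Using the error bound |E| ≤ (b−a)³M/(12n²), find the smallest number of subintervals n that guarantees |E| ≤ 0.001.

10

Need 1/(12n²) ≤ 0.001.
n² ≥ 1/(12·0.001) = 83.3333 ⇒ n ≥ 9.1287, so the smallest n is 10.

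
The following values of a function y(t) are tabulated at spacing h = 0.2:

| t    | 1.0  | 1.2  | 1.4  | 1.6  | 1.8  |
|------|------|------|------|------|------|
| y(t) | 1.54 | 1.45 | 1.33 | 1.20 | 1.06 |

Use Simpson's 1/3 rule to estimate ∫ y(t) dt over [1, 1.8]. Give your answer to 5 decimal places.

1.05733

h = 0.2, n = 4.
(h/3)·[y₀ + 4y₁ + 2y₂ + 4y₃ + y₄] = 0.066667·(15.86) = 1.05733.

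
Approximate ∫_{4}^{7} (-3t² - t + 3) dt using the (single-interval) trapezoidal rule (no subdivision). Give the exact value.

-300

T = (b−a)/2 · [f(4) + f(7)] = 1.5·[(-49) + (-151)] = -300.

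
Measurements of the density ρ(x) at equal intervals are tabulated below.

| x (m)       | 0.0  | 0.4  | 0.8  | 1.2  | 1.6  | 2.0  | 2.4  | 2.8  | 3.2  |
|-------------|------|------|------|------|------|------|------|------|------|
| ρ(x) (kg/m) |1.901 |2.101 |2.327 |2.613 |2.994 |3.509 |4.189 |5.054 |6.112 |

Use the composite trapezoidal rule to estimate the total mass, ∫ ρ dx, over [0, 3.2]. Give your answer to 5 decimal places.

10.71740

h = 0.4, n = 8.
(h/2)·[y₀ + 2y₁ + 2y₂ + 2y₃ + 2y₄ + 2y₅ + 2y₆ + 2y₇ + y₈] = 0.2·(53.587) = 10.71740.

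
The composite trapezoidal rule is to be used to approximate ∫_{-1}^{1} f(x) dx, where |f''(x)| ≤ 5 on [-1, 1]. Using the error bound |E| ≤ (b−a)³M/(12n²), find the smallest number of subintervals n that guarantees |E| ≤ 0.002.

Need 40/(12n²) ≤ 0.002.
n² ≥ 40/(12·0.002) = 1666.67 ⇒ n ≥ 40.8248, so the smallest n is 41.

41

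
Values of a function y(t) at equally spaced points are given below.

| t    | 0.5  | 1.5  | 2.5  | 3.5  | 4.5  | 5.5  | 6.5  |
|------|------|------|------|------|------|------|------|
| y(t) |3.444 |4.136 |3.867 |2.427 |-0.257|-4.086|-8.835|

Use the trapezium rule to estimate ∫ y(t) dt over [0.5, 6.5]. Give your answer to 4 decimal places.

3.3915

h = 1, n = 6.
(h/2)·[y₀ + 2y₁ + 2y₂ + 2y₃ + 2y₄ + 2y₅ + y₆] = 0.5·(6.783) = 3.3915.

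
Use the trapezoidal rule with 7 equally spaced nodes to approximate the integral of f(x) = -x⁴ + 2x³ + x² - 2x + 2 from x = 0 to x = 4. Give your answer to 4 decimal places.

-69.0700

h = (4 − 0)/6 = 0.666667.
Nodes x₀,…,x₆ = 0, 0.666667, 1.333333, 2, 2.666667, 3.333333, 4.
f(x) = -x⁴ + 2x³ + x² - 2x + 2: f₀=2, f₁=1.506173, f₂=2.691358, f₃=2, f₄=-8.864198, f₅=-42.938272, f₆=-118.
(h/2)·[f₀ + 2f₁ + 2f₂ + 2f₃ + 2f₄ + 2f₅ + f₆] = 0.333333·(-207.209877) = -69.0700.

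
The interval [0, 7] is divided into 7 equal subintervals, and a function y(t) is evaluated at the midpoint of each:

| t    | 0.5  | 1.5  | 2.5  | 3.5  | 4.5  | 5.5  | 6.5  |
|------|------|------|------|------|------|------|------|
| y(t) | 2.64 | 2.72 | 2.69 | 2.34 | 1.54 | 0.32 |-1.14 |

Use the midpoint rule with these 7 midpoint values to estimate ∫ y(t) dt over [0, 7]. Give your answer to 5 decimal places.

h = 1, n = 7.
h·[y(m₁) + y(m₂) + y(m₃) + y(m₄) + y(m₅) + y(m₆) + y(m₇)] = 1·(11.11) = 11.11000.

11.11000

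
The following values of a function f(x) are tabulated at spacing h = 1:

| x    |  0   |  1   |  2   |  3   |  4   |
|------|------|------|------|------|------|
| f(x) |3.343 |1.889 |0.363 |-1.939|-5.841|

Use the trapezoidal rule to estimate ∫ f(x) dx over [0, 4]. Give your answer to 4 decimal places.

h = 1, n = 4.
(h/2)·[y₀ + 2y₁ + 2y₂ + 2y₃ + y₄] = 0.5·(-1.872) = -0.9360.

-0.9360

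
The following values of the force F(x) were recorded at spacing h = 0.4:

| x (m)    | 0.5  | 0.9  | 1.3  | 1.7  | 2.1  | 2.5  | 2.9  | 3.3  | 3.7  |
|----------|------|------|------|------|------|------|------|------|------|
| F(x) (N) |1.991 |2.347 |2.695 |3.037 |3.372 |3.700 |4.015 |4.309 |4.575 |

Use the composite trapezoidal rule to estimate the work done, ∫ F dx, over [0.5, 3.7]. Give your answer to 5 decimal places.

10.70320

h = 0.4, n = 8.
(h/2)·[y₀ + 2y₁ + 2y₂ + 2y₃ + 2y₄ + 2y₅ + 2y₆ + 2y₇ + y₈] = 0.2·(53.516) = 10.70320.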